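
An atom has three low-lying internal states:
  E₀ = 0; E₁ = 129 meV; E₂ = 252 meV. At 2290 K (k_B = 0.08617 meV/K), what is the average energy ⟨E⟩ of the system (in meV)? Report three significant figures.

k_BT = 0.08617 × 2290 K = 197.33 meV.
Eᵢ/kT = 0, 0.65373, 1.2770.
Z = Σ e^(−Eᵢ/kT) = e^(−0) + e^(−0.65373) + e^(−1.2770) = 1.0000 + 0.52010 + 0.27887 = 1.7990.
⟨E⟩ = Σ Eᵢ e^(−Eᵢ/kT) / Z = (0·1.0000 + 129·0.52010 + 252·0.27887) / 1.7990 = 76.4 meV.

76.4 meV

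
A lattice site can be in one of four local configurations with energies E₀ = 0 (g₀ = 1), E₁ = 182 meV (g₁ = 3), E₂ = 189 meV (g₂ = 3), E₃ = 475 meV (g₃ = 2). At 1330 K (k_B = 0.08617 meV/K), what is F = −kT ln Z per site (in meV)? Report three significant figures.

-91.5 meV

k_BT = 0.08617 × 1330 K = 114.61 meV.
Eᵢ/kT = 0, 1.5880, 1.6491, 4.1445.
Z = Σ gᵢe^(−Eᵢ/kT) = 1·e^(−0) + 3·e^(−1.5880) + 3·e^(−1.6491) + 2·e^(−4.1445) = 1.0000 + 0.61300 + 0.57667 + 0.031703 = 2.2214.
F = −kT ln Z = −114.61 × ln(2.2214) = −114.61 × 0.79814 = -91.5 meV.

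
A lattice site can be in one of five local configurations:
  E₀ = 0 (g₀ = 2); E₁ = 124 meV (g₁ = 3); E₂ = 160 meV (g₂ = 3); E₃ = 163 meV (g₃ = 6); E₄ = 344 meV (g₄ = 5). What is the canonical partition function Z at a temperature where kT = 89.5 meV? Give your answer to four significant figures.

Eᵢ/kT = 0, 1.38547, 1.78771, 1.82123, 3.84358.
Z = Σ gᵢe^(−Eᵢ/kT) = 2·e^(−0) + 3·e^(−1.38547) + 3·e^(−1.78771) + 6·e^(−1.82123) + 5·e^(−3.84358) = 2.00000 + 0.750619 + 0.502029 + 0.970959 + 0.107084 = 4.33069.

Z = 4.331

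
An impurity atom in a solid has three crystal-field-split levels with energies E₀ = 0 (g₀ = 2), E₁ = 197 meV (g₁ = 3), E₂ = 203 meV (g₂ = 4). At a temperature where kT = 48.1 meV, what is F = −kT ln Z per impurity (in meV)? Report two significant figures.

-36 meV

Eᵢ/kT = 0, 4.096, 4.220.
Z = Σ gᵢe^(−Eᵢ/kT) = 2·e^(−0) + 3·e^(−4.096) + 4·e^(−4.220) = 2.000 + 0.04992 + 0.05879 = 2.109.
F = −kT ln Z = −48.1 × ln(2.109) = −48.1 × 0.7462 = -36 meV.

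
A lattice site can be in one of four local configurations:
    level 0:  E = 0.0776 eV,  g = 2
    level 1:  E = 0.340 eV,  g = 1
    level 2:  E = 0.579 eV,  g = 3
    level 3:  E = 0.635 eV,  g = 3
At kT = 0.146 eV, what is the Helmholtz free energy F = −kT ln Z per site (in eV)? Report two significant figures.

-0.046 eV

Eᵢ/kT = 0.5315, 2.329, 3.966, 4.349.
Z = Σ gᵢe^(−Eᵢ/kT) = 2·e^(−0.5315) + 1·e^(−2.329) + 3·e^(−3.966) + 3·e^(−4.349) = 1.175 + 0.09739 + 0.05685 + 0.03876 = 1.368.
F = −kT ln Z = −0.146 × ln(1.368) = −0.146 × 0.3133 = -0.046 eV.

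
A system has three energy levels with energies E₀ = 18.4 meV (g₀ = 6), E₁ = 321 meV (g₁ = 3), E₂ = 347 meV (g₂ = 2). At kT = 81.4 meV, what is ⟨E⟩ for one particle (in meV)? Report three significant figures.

23.9 meV

Eᵢ/kT = 0.22604, 3.9435, 4.2629.
Z = Σ gᵢe^(−Eᵢ/kT) = 6·e^(−0.22604) + 3·e^(−3.9435) + 2·e^(−4.2629) = 4.7861 + 0.058141 + 0.028163 = 4.8724.
⟨E⟩ = Σ Eᵢ gᵢe^(−Eᵢ/kT) / Z = (18.4·4.7861 + 321·0.058141 + 347·0.028163) / 4.8724 = 23.9 meV.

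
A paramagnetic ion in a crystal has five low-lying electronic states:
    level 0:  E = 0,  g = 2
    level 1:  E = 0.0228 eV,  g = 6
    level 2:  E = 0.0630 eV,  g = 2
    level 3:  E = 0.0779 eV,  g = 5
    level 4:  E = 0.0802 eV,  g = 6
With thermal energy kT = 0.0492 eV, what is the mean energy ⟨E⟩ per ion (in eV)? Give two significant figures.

0.035 eV

Eᵢ/kT = 0, 0.4634, 1.280, 1.583, 1.630.
Z = Σ gᵢe^(−Eᵢ/kT) = 2·e^(−0) + 6·e^(−0.4634) + 2·e^(−1.280) + 5·e^(−1.583) + 6·e^(−1.630) = 2.000 + 3.775 + 0.5561 + 1.027 + 1.176 = 8.534.
⟨E⟩ = Σ Eᵢ gᵢe^(−Eᵢ/kT) / Z = (0·2.000 + 0.0228·3.775 + 0.0630·0.5561 + 0.0779·1.027 + 0.0802·1.176) / 8.534 = 0.035 eV.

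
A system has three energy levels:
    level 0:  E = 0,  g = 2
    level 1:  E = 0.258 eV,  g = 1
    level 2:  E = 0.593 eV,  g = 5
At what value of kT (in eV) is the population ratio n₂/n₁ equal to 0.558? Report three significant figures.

0.153 eV

n₂/n₁ = (g₂/g₁) exp[−(E₂−E₁)/kT] = 0.558.
⇒ (E₂−E₁)/kT = ln((5/1)/0.558) = ln(8.9606) = 2.1928.
kT = 0.335 eV / 2.1928 = 0.153 eV.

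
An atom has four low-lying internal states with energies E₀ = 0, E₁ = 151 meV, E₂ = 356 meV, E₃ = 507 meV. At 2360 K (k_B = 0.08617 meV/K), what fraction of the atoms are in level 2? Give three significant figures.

k_BT = 0.08617 × 2360 K = 203.36 meV.
Eᵢ/kT = 0, 0.74253, 1.7506, 2.4931.
Z = Σ e^(−Eᵢ/kT) = e^(−0) + e^(−0.74253) + e^(−1.7506) + e^(−2.4931) = 1.0000 + 0.47591 + 0.17367 + 0.082653 = 1.7322.
P₂ = e^(−E₂/kT) / Z = 0.17367/1.7322 = 0.100.

0.100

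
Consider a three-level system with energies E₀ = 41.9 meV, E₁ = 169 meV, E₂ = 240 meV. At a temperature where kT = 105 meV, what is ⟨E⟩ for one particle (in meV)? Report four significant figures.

88.75 meV

Eᵢ/kT = 0.399048, 1.60952, 2.28571.
Z = Σ e^(−Eᵢ/kT) = e^(−0.399048) + e^(−1.60952) + e^(−2.28571) = 0.670958 + 0.199984 + 0.101702 = 0.972644.
⟨E⟩ = Σ Eᵢ e^(−Eᵢ/kT) / Z = (41.9·0.670958 + 169·0.199984 + 240·0.101702) / 0.972644 = 88.75 meV.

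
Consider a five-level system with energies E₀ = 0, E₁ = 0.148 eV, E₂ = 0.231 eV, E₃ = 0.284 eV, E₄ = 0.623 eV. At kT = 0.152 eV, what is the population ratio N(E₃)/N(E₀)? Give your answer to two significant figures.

0.15

n₃/n₀ = exp[−(E₃−E₀)/kT] = exp(−(0.284 eV)/(0.152 eV)) = exp(-1.868) = 0.15.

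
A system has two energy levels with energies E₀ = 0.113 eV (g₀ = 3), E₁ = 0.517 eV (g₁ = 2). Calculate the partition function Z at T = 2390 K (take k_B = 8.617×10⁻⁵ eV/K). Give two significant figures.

k_BT = 8.617×10⁻⁵ × 2390 K = 0.2059 eV.
Eᵢ/kT = 0.5488, 2.511.
Z = Σ gᵢe^(−Eᵢ/kT) = 3·e^(−0.5488) + 2·e^(−2.511) = 1.733 + 0.1624 = 1.895.

Z = 1.9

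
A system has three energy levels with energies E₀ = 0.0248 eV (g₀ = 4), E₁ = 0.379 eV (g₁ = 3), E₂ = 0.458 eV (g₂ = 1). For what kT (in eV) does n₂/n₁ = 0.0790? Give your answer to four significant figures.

n₂/n₁ = (g₂/g₁) exp[−(E₂−E₁)/kT] = 0.0790.
⇒ (E₂−E₁)/kT = ln((1/3)/0.0790) = ln(4.21941) = 1.43970.
kT = 0.079 eV / 1.43970 = 0.05487 eV.

0.05487 eV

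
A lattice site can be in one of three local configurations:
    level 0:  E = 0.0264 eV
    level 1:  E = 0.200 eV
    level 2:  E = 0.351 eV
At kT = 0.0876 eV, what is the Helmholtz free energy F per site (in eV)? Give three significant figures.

Eᵢ/kT = 0.30137, 2.2831, 4.0068.
Z = Σ e^(−Eᵢ/kT) = e^(−0.30137) + e^(−2.2831) + e^(−4.0068) = 0.73980 + 0.10197 + 0.018192 = 0.85996.
F = −kT ln Z = −0.0876 × ln(0.85996) = −0.0876 × -0.15087 = 0.0132 eV.

0.0132 eV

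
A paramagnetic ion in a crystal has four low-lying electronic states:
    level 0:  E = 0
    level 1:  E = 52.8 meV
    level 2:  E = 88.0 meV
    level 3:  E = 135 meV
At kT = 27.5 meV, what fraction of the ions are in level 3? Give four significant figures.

0.006176

Eᵢ/kT = 0, 1.92000, 3.20000, 4.90909.
Z = Σ e^(−Eᵢ/kT) = e^(−0) + e^(−1.92000) + e^(−3.20000) + e^(−4.90909) = 1.00000 + 0.146607 + 0.0407622 + 0.00737920 = 1.19475.
P₃ = e^(−E₃/kT) / Z = 0.00737920/1.19475 = 0.006176.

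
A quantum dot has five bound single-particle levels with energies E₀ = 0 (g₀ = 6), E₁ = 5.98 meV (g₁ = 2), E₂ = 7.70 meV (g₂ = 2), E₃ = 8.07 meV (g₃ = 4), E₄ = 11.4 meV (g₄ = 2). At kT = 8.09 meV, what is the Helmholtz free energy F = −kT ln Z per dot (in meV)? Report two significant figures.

Eᵢ/kT = 0, 0.7392, 0.9518, 0.9975, 1.409.
Z = Σ gᵢe^(−Eᵢ/kT) = 6·e^(−0) + 2·e^(−0.7392) + 2·e^(−0.9518) + 4·e^(−0.9975) + 2·e^(−1.409) = 6.000 + 0.9550 + 0.7721 + 1.475 + 0.4888 = 9.691.
F = −kT ln Z = −8.09 × ln(9.691) = −8.09 × 2.271 = -18 meV.

-18 meV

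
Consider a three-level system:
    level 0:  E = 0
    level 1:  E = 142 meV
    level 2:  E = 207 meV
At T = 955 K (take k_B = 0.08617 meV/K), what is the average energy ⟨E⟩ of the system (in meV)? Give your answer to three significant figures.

k_BT = 0.08617 × 955 K = 82.292 meV.
Eᵢ/kT = 0, 1.7256, 2.5154.
Z = Σ e^(−Eᵢ/kT) = e^(−0) + e^(−1.7256) + e^(−2.5154) = 1.0000 + 0.17807 + 0.080831 = 1.2589.
⟨E⟩ = Σ Eᵢ e^(−Eᵢ/kT) / Z = (0·1.0000 + 142·0.17807 + 207·0.080831) / 1.2589 = 33.4 meV.

33.4 meV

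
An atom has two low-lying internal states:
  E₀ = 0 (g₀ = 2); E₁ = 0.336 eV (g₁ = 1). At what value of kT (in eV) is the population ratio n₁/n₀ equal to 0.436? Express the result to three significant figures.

n₁/n₀ = (g₁/g₀) exp[−(E₁−E₀)/kT] = 0.436.
⇒ (E₁−E₀)/kT = ln((1/2)/0.436) = ln(1.1468) = 0.13698.
kT = 0.336 eV / 0.13698 = 2.45 eV.

2.45 eV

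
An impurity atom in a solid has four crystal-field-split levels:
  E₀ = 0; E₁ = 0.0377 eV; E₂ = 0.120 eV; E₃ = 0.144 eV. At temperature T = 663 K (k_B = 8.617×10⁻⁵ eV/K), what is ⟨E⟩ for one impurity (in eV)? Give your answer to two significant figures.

0.027 eV

k_BT = 8.617×10⁻⁵ × 663 K = 0.05713 eV.
Eᵢ/kT = 0, 0.6599, 2.100, 2.521.
Z = Σ e^(−Eᵢ/kT) = e^(−0) + e^(−0.6599) + e^(−2.100) + e^(−2.521) = 1.000 + 0.5169 + 0.1225 + 0.08038 = 1.720.
⟨E⟩ = Σ Eᵢ e^(−Eᵢ/kT) / Z = (0·1.000 + 0.0377·0.5169 + 0.120·0.1225 + 0.144·0.08038) / 1.720 = 0.027 eV.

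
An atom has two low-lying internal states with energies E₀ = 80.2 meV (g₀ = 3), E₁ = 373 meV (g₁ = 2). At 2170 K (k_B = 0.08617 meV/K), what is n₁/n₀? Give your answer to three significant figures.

0.139

k_BT = 0.08617 × 2170 K = 186.99 meV.
n₁/n₀ = (g₁/g₀) exp[−(E₁−E₀)/kT] = (2/3) × exp(−(292.8 meV)/(186.99 meV)) = (2/3) × exp(-1.5659) = 0.139.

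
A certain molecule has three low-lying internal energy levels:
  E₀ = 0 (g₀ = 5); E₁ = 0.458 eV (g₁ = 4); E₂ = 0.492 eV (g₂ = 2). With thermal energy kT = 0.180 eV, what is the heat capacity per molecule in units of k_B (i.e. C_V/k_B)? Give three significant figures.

Eᵢ/kT = 0, 2.5444, 2.7333.
Z = Σ gᵢe^(−Eᵢ/kT) = 5·e^(−0) + 4·e^(−2.5444) + 2·e^(−2.7333) = 5.0000 + 0.31408 + 0.13001 = 5.4441.
⟨E⟩ = 0.038172 eV, ⟨E²⟩ = 0.017882 eV².
C_V/k_B = (⟨E²⟩ − ⟨E⟩²)/(kT)² = (0.017882 − 0.0014571)/0.032400 = 0.507.

0.507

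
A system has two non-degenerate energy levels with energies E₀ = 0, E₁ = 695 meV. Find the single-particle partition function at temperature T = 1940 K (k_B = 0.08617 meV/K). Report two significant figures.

k_BT = 0.08617 × 1940 K = 167.2 meV.
Eᵢ/kT = 0, 4.157.
Z = Σ e^(−Eᵢ/kT) = e^(−0) + e^(−4.157) = 1.000 + 0.01565 = 1.016.

Z = 1.0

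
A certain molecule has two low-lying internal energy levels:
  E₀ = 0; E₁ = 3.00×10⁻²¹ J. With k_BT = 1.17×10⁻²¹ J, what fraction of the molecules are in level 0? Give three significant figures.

Eᵢ/kT = 0, 2.5641.
Z = Σ e^(−Eᵢ/kT) = e^(−0) + e^(−2.5641) = 1.0000 + 0.076988 = 1.0770.
P₀ = e^(−E₀/kT) / Z = 1.0000/1.0770 = 0.929.

0.929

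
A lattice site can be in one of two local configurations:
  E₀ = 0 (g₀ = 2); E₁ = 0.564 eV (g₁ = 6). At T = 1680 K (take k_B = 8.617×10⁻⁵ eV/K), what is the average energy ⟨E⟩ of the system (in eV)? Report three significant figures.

k_BT = 8.617×10⁻⁵ × 1680 K = 0.14477 eV.
Eᵢ/kT = 0, 3.8958.
Z = Σ gᵢe^(−Eᵢ/kT) = 2·e^(−0) + 6·e^(−3.8958) = 2.0000 + 0.12196 = 2.1220.
⟨E⟩ = Σ Eᵢ gᵢe^(−Eᵢ/kT) / Z = (0·2.0000 + 0.564·0.12196) / 2.1220 = 0.0324 eV.

0.0324 eV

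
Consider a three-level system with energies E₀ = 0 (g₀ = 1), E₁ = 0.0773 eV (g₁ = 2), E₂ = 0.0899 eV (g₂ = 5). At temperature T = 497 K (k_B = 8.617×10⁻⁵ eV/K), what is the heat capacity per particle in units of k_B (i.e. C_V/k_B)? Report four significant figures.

k_BT = 8.617×10⁻⁵ × 497 K = 0.0428265 eV.
Eᵢ/kT = 0, 1.80496, 2.09917.
Z = Σ gᵢe^(−Eᵢ/kT) = 1·e^(−0) + 2·e^(−1.80496) + 5·e^(−2.09917) = 1.00000 + 0.328962 + 0.612791 = 1.94175.
⟨E⟩ = 0.0414671 eV, ⟨E²⟩ = 0.00356288 eV².
C_V/k_B = (⟨E²⟩ − ⟨E⟩²)/(kT)² = (0.00356288 − 0.00171952)/0.00183411 = 1.005.

1.005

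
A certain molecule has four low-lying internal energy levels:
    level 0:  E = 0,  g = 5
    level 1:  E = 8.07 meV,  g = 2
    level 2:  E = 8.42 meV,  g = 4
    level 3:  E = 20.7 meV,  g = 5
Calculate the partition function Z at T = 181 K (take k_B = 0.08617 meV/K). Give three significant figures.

Z = 9.85

k_BT = 0.08617 × 181 K = 15.597 meV.
Eᵢ/kT = 0, 0.51741, 0.53985, 1.3272.
Z = Σ gᵢe^(−Eᵢ/kT) = 5·e^(−0) + 2·e^(−0.51741) + 4·e^(−0.53985) + 5·e^(−1.3272) = 5.0000 + 1.1921 + 2.3313 + 1.3261 = 9.8495.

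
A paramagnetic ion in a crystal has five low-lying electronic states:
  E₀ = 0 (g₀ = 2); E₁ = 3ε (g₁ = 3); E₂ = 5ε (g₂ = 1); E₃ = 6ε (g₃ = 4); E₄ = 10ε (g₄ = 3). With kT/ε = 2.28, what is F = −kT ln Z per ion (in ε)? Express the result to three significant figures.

Eᵢ/kT = 0, 1.3158, 2.1930, 2.6316, 4.3860.
Z = Σ gᵢe^(−Eᵢ/kT) = 2·e^(−0) + 3·e^(−1.3158) + 1·e^(−2.1930) + 4·e^(−2.6316) + 3·e^(−4.3860) = 2.0000 + 0.80478 + 0.11158 + 0.28785 + 0.037351 = 3.2416.
F = −kT ln Z = −2.28 × ln(3.2416) = −2.28 × 1.1761 = -2.68 ε.

-2.68 ε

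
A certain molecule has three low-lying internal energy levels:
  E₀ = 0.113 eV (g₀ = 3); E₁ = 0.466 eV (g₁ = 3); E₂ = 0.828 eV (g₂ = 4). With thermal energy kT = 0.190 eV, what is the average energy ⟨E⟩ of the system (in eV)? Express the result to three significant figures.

0.178 eV

Eᵢ/kT = 0.59474, 2.4526, 4.3579.
Z = Σ gᵢe^(−Eᵢ/kT) = 3·e^(−0.59474) + 3·e^(−2.4526) + 4·e^(−4.3579) = 1.6551 + 0.25821 + 0.051221 = 1.9645.
⟨E⟩ = Σ Eᵢ gᵢe^(−Eᵢ/kT) / Z = (0.113·1.6551 + 0.466·0.25821 + 0.828·0.051221) / 1.9645 = 0.178 eV.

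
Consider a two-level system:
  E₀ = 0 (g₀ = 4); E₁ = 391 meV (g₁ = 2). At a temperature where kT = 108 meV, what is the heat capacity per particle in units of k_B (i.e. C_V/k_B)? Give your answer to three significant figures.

Eᵢ/kT = 0, 3.6204.
Z = Σ gᵢe^(−Eᵢ/kT) = 4·e^(−0) + 2·e^(−3.6204) = 4.0000 + 0.053544 = 4.0535.
⟨E⟩ = 5.1648 meV, ⟨E²⟩ = 2019.5 meV².
C_V/k_B = (⟨E²⟩ − ⟨E⟩²)/(kT)² = (2019.5 − 26.675)/11664 = 0.171.

0.171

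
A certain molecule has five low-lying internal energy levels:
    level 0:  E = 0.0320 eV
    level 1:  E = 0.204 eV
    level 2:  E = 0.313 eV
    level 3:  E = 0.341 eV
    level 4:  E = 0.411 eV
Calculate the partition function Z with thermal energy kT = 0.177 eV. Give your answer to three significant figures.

Eᵢ/kT = 0.18079, 1.1525, 1.7684, 1.9266, 2.3220.
Z = Σ e^(−Eᵢ/kT) = e^(−0.18079) + e^(−1.1525) + e^(−1.7684) + e^(−1.9266) + e^(−2.3220) = 0.83461 + 0.31585 + 0.17061 + 0.14564 + 0.098077 = 1.5648.

Z = 1.56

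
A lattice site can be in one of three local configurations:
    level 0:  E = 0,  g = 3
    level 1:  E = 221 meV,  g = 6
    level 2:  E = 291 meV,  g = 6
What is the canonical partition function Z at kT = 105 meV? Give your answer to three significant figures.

Z = 4.11

Eᵢ/kT = 0, 2.1048, 2.7714.
Z = Σ gᵢe^(−Eᵢ/kT) = 3·e^(−0) + 6·e^(−2.1048) + 6·e^(−2.7714) = 3.0000 + 0.73122 + 0.37545 = 4.1067.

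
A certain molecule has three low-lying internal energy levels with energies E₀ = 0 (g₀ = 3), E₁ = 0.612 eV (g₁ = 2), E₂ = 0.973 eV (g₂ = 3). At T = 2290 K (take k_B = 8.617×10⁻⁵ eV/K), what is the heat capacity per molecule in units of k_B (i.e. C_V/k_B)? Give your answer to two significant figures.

k_BT = 8.617×10⁻⁵ × 2290 K = 0.1973 eV.
Eᵢ/kT = 0, 3.102, 4.932.
Z = Σ gᵢe^(−Eᵢ/kT) = 3·e^(−0) + 2·e^(−3.102) + 3·e^(−4.932) = 3.000 + 0.08992 + 0.02164 = 3.112.
⟨E⟩ = 0.02445 eV, ⟨E²⟩ = 0.01741 eV².
C_V/k_B = (⟨E²⟩ − ⟨E⟩²)/(kT)² = (0.01741 − 0.0005978)/0.03893 = 0.43.

0.43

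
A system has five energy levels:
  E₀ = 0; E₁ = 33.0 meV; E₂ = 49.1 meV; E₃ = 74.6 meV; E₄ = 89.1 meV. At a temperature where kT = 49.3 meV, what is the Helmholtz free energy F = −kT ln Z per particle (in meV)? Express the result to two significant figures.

-40 meV

Eᵢ/kT = 0, 0.6694, 0.9959, 1.513, 1.807.
Z = Σ e^(−Eᵢ/kT) = e^(−0) + e^(−0.6694) + e^(−0.9959) + e^(−1.513) + e^(−1.807) = 1.000 + 0.5120 + 0.3694 + 0.2202 + 0.1641 = 2.266.
F = −kT ln Z = −49.3 × ln(2.266) = −49.3 × 0.8180 = -40 meV.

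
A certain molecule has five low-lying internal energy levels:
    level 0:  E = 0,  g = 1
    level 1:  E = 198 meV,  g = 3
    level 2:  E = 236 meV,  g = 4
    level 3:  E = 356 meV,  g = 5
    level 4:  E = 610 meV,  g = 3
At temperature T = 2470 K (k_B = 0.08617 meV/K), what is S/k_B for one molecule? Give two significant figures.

k_BT = 0.08617 × 2470 K = 212.8 meV.
Eᵢ/kT = 0, 0.9305, 1.109, 1.673, 2.867.
Z = Σ gᵢe^(−Eᵢ/kT) = 1·e^(−0) + 3·e^(−0.9305) + 4·e^(−1.109) + 5·e^(−1.673) + 3·e^(−2.867) = 1.000 + 1.183 + 1.320 + 0.9384 + 0.1706 = 4.612.
⟨E⟩ = Σ EᵢPᵢ = 213.3 meV.
S/k_B = ln Z + ⟨E⟩/kT = ln(4.612) + 213.3/212.8 = 1.529 + 1.002 = 2.5.

2.5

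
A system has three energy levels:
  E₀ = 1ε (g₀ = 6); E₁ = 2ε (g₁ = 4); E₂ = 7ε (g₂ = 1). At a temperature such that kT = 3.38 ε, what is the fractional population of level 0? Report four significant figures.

0.6561

Eᵢ/kT = 0.295858, 0.591716, 2.07101.
Z = Σ gᵢe^(−Eᵢ/kT) = 6·e^(−0.295858) + 4·e^(−0.591716) + 1·e^(−2.07101) = 4.46336 + 2.21351 + 0.126058 = 6.80293.
P₀ = g₀ e^(−E₀/kT) / Z = 4.46336/6.80293 = 0.6561.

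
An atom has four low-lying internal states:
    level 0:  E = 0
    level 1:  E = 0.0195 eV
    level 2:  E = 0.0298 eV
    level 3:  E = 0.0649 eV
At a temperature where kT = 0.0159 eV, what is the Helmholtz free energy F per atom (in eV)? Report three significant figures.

-0.00606 eV

Eᵢ/kT = 0, 1.2264, 1.8742, 4.0818.
Z = Σ e^(−Eᵢ/kT) = e^(−0) + e^(−1.2264) + e^(−1.8742) + e^(−4.0818) = 1.0000 + 0.29335 + 0.15348 + 0.016877 = 1.4637.
F = −kT ln Z = −0.0159 × ln(1.4637) = −0.0159 × 0.38097 = -0.00606 eV.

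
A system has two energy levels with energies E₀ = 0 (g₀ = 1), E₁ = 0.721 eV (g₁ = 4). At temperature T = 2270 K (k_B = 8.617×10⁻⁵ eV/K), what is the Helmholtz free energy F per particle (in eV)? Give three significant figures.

k_BT = 8.617×10⁻⁵ × 2270 K = 0.19561 eV.
Eᵢ/kT = 0, 3.6859.
Z = Σ gᵢe^(−Eᵢ/kT) = 1·e^(−0) + 4·e^(−3.6859) = 1.0000 + 0.10030 = 1.1003.
F = −kT ln Z = −0.19561 × ln(1.1003) = −0.19561 × 0.095583 = -0.0187 eV.

-0.0187 eV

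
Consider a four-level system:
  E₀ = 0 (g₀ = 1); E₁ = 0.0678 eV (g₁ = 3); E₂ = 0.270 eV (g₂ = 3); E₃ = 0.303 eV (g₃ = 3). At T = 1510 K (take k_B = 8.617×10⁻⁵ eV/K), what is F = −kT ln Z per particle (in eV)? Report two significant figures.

-0.16 eV

k_BT = 8.617×10⁻⁵ × 1510 K = 0.1301 eV.
Eᵢ/kT = 0, 0.5211, 2.075, 2.329.
Z = Σ gᵢe^(−Eᵢ/kT) = 1·e^(−0) + 3·e^(−0.5211) + 3·e^(−2.075) + 3·e^(−2.329) = 1.000 + 1.782 + 0.3767 + 0.2922 = 3.451.
F = −kT ln Z = −0.1301 × ln(3.451) = −0.1301 × 1.239 = -0.16 eV.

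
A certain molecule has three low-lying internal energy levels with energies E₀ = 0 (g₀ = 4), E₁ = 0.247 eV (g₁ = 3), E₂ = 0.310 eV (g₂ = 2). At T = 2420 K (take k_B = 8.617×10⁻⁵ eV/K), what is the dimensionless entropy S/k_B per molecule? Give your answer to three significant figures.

2.01

k_BT = 8.617×10⁻⁵ × 2420 K = 0.20853 eV.
Eᵢ/kT = 0, 1.1845, 1.4866.
Z = Σ gᵢe^(−Eᵢ/kT) = 4·e^(−0) + 3·e^(−1.1845) + 2·e^(−1.4866) = 4.0000 + 0.91770 + 0.45228 = 5.3700.
⟨E⟩ = Σ EᵢPᵢ = 0.068320 eV.
S/k_B = ln Z + ⟨E⟩/kT = ln(5.3700) + 0.068320/0.20853 = 1.6808 + 0.32763 = 2.01.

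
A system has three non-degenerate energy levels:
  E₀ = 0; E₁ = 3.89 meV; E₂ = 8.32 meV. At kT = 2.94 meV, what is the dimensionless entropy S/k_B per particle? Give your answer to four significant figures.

Eᵢ/kT = 0, 1.32313, 2.82993.
Z = Σ e^(−Eᵢ/kT) = e^(−0) + e^(−1.32313) + e^(−2.82993) = 1.00000 + 0.266300 + 0.0590170 = 1.32532.
⟨E⟩ = Σ EᵢPᵢ = 1.15212 meV.
S/k_B = ln Z + ⟨E⟩/kT = ln(1.32532) + 1.15212/2.94 = 0.281654 + 0.391878 = 0.6735.

0.6735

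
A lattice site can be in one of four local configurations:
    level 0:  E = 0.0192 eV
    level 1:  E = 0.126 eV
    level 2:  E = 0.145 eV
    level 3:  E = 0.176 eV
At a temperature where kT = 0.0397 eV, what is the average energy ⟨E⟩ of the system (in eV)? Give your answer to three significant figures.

Eᵢ/kT = 0.48363, 3.1738, 3.6524, 4.4332.
Z = Σ e^(−Eᵢ/kT) = e^(−0.48363) + e^(−3.1738) + e^(−3.6524) + e^(−4.4332) = 0.61654 + 0.041844 + 0.025929 + 0.011876 = 0.69619.
⟨E⟩ = Σ Eᵢ e^(−Eᵢ/kT) / Z = (0.0192·0.61654 + 0.126·0.041844 + 0.145·0.025929 + 0.176·0.011876) / 0.69619 = 0.0330 eV.

0.0330 eV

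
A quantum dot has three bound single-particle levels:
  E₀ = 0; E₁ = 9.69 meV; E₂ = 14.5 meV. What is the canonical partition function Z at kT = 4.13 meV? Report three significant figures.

Eᵢ/kT = 0, 2.3462, 3.5109.
Z = Σ e^(−Eᵢ/kT) = e^(−0) + e^(−2.3462) + e^(−3.5109) = 1.0000 + 0.095732 + 0.029870 = 1.1256.

Z = 1.13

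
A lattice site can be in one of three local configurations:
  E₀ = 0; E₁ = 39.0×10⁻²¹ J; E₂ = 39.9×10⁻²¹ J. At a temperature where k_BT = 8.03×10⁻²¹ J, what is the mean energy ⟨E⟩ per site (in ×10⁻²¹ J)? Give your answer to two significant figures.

Eᵢ/kT = 0, 4.857, 4.969.
Z = Σ e^(−Eᵢ/kT) = e^(−0) + e^(−4.857) + e^(−4.969) = 1.000 + 0.007774 + 0.006950 = 1.015.
⟨E⟩ = Σ Eᵢ e^(−Eᵢ/kT) / Z = (0·1.000 + 39.0·0.007774 + 39.9·0.006950) / 1.015 = 0.57 ×10⁻²¹ J.

0.57 ×10⁻²¹ J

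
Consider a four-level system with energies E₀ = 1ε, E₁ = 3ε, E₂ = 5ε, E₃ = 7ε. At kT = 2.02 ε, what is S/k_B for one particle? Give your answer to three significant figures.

0.954

Eᵢ/kT = 0.49505, 1.4851, 2.4752, 3.4653.
Z = Σ e^(−Eᵢ/kT) = e^(−0.49505) + e^(−1.4851) + e^(−2.4752) + e^(−3.4653) = 0.60954 + 0.22648 + 0.084146 + 0.031264 = 0.95143.
⟨E⟩ = Σ EᵢPᵢ = 2.0270 ε.
S/k_B = ln Z + ⟨E⟩/kT = ln(0.95143) + 2.0270/2.02 = -0.049789 + 1.0035 = 0.954.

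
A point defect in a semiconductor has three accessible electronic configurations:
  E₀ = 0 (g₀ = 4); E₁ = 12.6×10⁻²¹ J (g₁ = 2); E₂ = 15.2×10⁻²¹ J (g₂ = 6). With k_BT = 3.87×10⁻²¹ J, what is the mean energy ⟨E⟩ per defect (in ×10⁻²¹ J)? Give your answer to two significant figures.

Eᵢ/kT = 0, 3.256, 3.928.
Z = Σ gᵢe^(−Eᵢ/kT) = 4·e^(−0) + 2·e^(−3.256) + 6·e^(−3.928) = 4.000 + 0.07708 + 0.1181 = 4.195.
⟨E⟩ = Σ Eᵢ gᵢe^(−Eᵢ/kT) / Z = (0·4.000 + 12.6·0.07708 + 15.2·0.1181) / 4.195 = 0.66 ×10⁻²¹ J.

0.66 ×10⁻²¹ J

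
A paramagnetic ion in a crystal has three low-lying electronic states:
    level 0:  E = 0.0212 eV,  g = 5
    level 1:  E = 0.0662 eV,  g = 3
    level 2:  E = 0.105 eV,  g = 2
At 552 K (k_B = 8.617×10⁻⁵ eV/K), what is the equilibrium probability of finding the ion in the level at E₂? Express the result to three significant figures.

k_BT = 8.617×10⁻⁵ × 552 K = 0.047566 eV.
Eᵢ/kT = 0.44570, 1.3918, 2.2075.
Z = Σ gᵢe^(−Eᵢ/kT) = 5·e^(−0.44570) + 3·e^(−1.3918) + 2·e^(−2.2075) = 3.2019 + 0.74588 + 0.21995 = 4.1677.
P₂ = g₂ e^(−E₂/kT) / Z = 0.21995/4.1677 = 0.0528.

0.0528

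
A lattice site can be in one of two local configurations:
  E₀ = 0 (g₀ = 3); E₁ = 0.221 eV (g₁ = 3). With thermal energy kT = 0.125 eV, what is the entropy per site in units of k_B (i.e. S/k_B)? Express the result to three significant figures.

1.51

Eᵢ/kT = 0, 1.7680.
Z = Σ gᵢe^(−Eᵢ/kT) = 3·e^(−0) + 3·e^(−1.7680) = 3.0000 + 0.51202 = 3.5120.
⟨E⟩ = Σ EᵢPᵢ = 0.032220 eV.
S/k_B = ln Z + ⟨E⟩/kT = ln(3.5120) + 0.032220/0.125 = 1.2562 + 0.25776 = 1.51.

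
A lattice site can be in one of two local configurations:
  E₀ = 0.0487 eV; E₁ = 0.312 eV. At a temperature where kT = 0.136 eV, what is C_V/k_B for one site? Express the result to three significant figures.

Eᵢ/kT = 0.35809, 2.2941.
Z = Σ e^(−Eᵢ/kT) = e^(−0.35809) + e^(−2.2941) = 0.69901 + 0.10085 = 0.79986.
⟨E⟩ = 0.081898 eV, ⟨E²⟩ = 0.014346 eV².
C_V/k_B = (⟨E²⟩ − ⟨E⟩²)/(kT)² = (0.014346 − 0.0067073)/0.018496 = 0.413.

0.413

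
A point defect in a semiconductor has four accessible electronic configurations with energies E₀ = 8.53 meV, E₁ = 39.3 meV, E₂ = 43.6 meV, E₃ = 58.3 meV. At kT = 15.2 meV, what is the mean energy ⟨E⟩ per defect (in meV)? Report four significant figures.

Eᵢ/kT = 0.561184, 2.58553, 2.86842, 3.83553.
Z = Σ e^(−Eᵢ/kT) = e^(−0.561184) + e^(−2.58553) + e^(−2.86842) + e^(−3.83553) = 0.570533 + 0.0753561 + 0.0567886 + 0.0215899 = 0.724268.
⟨E⟩ = Σ Eᵢ e^(−Eᵢ/kT) / Z = (8.53·0.570533 + 39.3·0.0753561 + 43.6·0.0567886 + 58.3·0.0215899) / 0.724268 = 15.96 meV.

15.96 meV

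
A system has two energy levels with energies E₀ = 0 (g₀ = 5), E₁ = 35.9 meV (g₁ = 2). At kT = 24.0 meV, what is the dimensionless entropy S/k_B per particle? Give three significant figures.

1.82

Eᵢ/kT = 0, 1.4958.
Z = Σ gᵢe^(−Eᵢ/kT) = 5·e^(−0) + 2·e^(−1.4958) = 5.0000 + 0.44814 = 5.4481.
⟨E⟩ = Σ EᵢPᵢ = 2.9530 meV.
S/k_B = ln Z + ⟨E⟩/kT = ln(5.4481) + 2.9530/24.0 = 1.6953 + 0.12304 = 1.82.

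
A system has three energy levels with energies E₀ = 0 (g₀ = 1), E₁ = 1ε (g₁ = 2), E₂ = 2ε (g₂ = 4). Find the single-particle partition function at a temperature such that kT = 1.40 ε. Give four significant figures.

Z = 2.938

Eᵢ/kT = 0, 0.714286, 1.42857.
Z = Σ gᵢe^(−Eᵢ/kT) = 1·e^(−0) + 2·e^(−0.714286) + 4·e^(−1.42857) = 1.00000 + 0.979083 + 0.958606 = 2.93769.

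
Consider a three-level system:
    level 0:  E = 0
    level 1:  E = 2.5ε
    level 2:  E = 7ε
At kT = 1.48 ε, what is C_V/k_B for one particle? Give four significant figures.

0.5192

Eᵢ/kT = 0, 1.68919, 4.72973.
Z = Σ e^(−Eᵢ/kT) = e^(−0) + e^(−1.68919) + e^(−4.72973) = 1.00000 + 0.184669 + 0.00882885 = 1.19350.
⟨E⟩ = 0.438604 ε, ⟨E²⟩ = 1.32953 ε².
C_V/k_B = (⟨E²⟩ − ⟨E⟩²)/(kT)² = (1.32953 − 0.192373)/2.19040 = 0.5192.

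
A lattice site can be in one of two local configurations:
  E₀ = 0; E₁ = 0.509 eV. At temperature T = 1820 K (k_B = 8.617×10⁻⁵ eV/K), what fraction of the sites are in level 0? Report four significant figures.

k_BT = 8.617×10⁻⁵ × 1820 K = 0.156829 eV.
Eᵢ/kT = 0, 3.24557.
Z = Σ e^(−Eᵢ/kT) = e^(−0) + e^(−3.24557) = 1.00000 + 0.0389464 = 1.03895.
P₀ = e^(−E₀/kT) / Z = 1.00000/1.03895 = 0.9625.

0.9625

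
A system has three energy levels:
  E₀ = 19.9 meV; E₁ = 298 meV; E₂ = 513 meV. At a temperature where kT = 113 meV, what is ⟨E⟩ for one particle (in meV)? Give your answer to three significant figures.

Eᵢ/kT = 0.17611, 2.6372, 4.5398.
Z = Σ e^(−Eᵢ/kT) = e^(−0.17611) + e^(−2.6372) + e^(−4.5398) = 0.83853 + 0.071561 + 0.010676 = 0.92077.
⟨E⟩ = Σ Eᵢ e^(−Eᵢ/kT) / Z = (19.9·0.83853 + 298·0.071561 + 513·0.010676) / 0.92077 = 47.2 meV.

47.2 meV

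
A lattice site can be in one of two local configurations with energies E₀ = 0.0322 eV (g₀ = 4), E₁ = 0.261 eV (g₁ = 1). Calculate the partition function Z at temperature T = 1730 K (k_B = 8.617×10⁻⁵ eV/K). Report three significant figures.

k_BT = 8.617×10⁻⁵ × 1730 K = 0.14907 eV.
Eᵢ/kT = 0.21601, 1.7509.
Z = Σ gᵢe^(−Eᵢ/kT) = 4·e^(−0.21601) + 1·e^(−1.7509) = 3.2229 + 0.17362 = 3.3965.

Z = 3.40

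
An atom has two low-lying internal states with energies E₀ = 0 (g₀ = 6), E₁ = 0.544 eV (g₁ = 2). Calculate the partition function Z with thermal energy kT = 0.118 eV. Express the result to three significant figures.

Eᵢ/kT = 0, 4.6102.
Z = Σ gᵢe^(−Eᵢ/kT) = 6·e^(−0) + 2·e^(−4.6102) = 6.0000 + 0.019900 = 6.0199.

Z = 6.02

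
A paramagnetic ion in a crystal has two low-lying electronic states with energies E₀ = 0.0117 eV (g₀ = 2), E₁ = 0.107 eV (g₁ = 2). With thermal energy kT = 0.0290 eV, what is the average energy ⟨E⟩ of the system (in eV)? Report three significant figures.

Eᵢ/kT = 0.40345, 3.6897.
Z = Σ gᵢe^(−Eᵢ/kT) = 2·e^(−0.40345) + 2·e^(−3.6897) = 1.3360 + 0.049959 = 1.3860.
⟨E⟩ = Σ Eᵢ gᵢe^(−Eᵢ/kT) / Z = (0.0117·1.3360 + 0.107·0.049959) / 1.3860 = 0.0151 eV.

0.0151 eV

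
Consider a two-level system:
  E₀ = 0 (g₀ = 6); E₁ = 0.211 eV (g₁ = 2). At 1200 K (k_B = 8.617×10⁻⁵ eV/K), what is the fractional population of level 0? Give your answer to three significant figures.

k_BT = 8.617×10⁻⁵ × 1200 K = 0.10340 eV.
Eᵢ/kT = 0, 2.0406.
Z = Σ gᵢe^(−Eᵢ/kT) = 6·e^(−0) + 2·e^(−2.0406) = 6.0000 + 0.25990 = 6.2599.
P₀ = g₀ e^(−E₀/kT) / Z = 6.0000/6.2599 = 0.958.

0.958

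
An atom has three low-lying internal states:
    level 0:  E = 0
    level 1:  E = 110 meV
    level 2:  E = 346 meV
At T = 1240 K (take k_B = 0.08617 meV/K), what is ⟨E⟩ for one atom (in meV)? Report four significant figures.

k_BT = 0.08617 × 1240 K = 106.851 meV.
Eᵢ/kT = 0, 1.02947, 3.23815.
Z = Σ e^(−Eᵢ/kT) = e^(−0) + e^(−1.02947) + e^(−3.23815) = 1.00000 + 0.357196 + 0.0392364 = 1.39643.
⟨E⟩ = Σ Eᵢ e^(−Eᵢ/kT) / Z = (0·1.00000 + 110·0.357196 + 346·0.0392364) / 1.39643 = 37.86 meV.

37.86 meV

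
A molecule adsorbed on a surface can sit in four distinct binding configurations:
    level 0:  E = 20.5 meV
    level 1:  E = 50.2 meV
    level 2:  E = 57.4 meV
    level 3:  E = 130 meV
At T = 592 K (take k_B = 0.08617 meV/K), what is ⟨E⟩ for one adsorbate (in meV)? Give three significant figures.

42.4 meV

k_BT = 0.08617 × 592 K = 51.013 meV.
Eᵢ/kT = 0.40186, 0.98406, 1.1252, 2.5484.
Z = Σ e^(−Eᵢ/kT) = e^(−0.40186) + e^(−0.98406) + e^(−1.1252) + e^(−2.5484) = 0.66907 + 0.37379 + 0.32459 + 0.078207 = 1.4457.
⟨E⟩ = Σ Eᵢ e^(−Eᵢ/kT) / Z = (20.5·0.66907 + 50.2·0.37379 + 57.4·0.32459 + 130·0.078207) / 1.4457 = 42.4 meV.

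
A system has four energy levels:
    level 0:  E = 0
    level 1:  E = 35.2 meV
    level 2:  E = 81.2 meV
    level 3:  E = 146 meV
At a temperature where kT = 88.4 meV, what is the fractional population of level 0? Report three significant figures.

Eᵢ/kT = 0, 0.39819, 0.91855, 1.6516.
Z = Σ e^(−Eᵢ/kT) = e^(−0) + e^(−0.39819) + e^(−0.91855) + e^(−1.6516) = 1.0000 + 0.67153 + 0.39910 + 0.19174 = 2.2624.
P₀ = e^(−E₀/kT) / Z = 1.0000/2.2624 = 0.442.

0.442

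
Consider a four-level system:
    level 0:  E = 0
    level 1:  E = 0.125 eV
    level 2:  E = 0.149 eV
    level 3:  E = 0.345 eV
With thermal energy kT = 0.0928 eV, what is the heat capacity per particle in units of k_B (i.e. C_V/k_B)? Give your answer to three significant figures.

0.628

Eᵢ/kT = 0, 1.3470, 1.6056, 3.7177.
Z = Σ e^(−Eᵢ/kT) = e^(−0) + e^(−1.3470) + e^(−1.6056) + e^(−3.7177) = 1.0000 + 0.26002 + 0.20077 + 0.024290 = 1.4851.
⟨E⟩ = 0.047672 eV, ⟨E²⟩ = 0.0076838 eV².
C_V/k_B = (⟨E²⟩ − ⟨E⟩²)/(kT)² = (0.0076838 − 0.0022726)/0.0086118 = 0.628.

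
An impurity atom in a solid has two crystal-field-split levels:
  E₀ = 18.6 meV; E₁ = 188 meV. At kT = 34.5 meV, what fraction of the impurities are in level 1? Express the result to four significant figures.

Eᵢ/kT = 0.539130, 5.44928.
Z = Σ e^(−Eᵢ/kT) = e^(−0.539130) + e^(−5.44928) = 0.583255 + 0.00429940 = 0.587554.
P₁ = e^(−E₁/kT) / Z = 0.00429940/0.587554 = 0.007317.

0.007317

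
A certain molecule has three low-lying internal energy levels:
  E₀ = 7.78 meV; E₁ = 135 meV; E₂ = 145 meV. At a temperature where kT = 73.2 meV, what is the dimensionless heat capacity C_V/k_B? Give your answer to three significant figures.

Eᵢ/kT = 0.10628, 1.8443, 1.9809.
Z = Σ e^(−Eᵢ/kT) = e^(−0.10628) + e^(−1.8443) + e^(−1.9809) = 0.89917 + 0.15814 + 0.13795 = 1.1953.
⟨E⟩ = 40.448 meV, ⟨E²⟩ = 4883.2 meV².
C_V/k_B = (⟨E²⟩ − ⟨E⟩²)/(kT)² = (4883.2 − 1636.0)/5358.2 = 0.606.

0.606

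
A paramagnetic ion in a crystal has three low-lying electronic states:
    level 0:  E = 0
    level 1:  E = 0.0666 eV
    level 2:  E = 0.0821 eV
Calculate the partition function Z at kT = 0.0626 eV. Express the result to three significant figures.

Z = 1.61

Eᵢ/kT = 0, 1.0639, 1.3115.
Z = Σ e^(−Eᵢ/kT) = e^(−0) + e^(−1.0639) + e^(−1.3115) = 1.0000 + 0.34511 + 0.26942 = 1.6145.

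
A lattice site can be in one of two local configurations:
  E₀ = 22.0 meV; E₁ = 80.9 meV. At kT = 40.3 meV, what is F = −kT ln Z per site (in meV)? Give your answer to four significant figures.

Eᵢ/kT = 0.545906, 2.00744.
Z = Σ e^(−Eᵢ/kT) = e^(−0.545906) + e^(−2.00744) = 0.579317 + 0.134332 = 0.713649.
F = −kT ln Z = −40.3 × ln(0.713649) = −40.3 × -0.337364 = 13.60 meV.

13.60 meV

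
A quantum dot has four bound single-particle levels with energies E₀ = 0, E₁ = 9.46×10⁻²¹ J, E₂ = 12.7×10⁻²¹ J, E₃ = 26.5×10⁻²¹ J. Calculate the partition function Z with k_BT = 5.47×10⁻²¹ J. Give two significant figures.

Eᵢ/kT = 0, 1.729, 2.322, 4.845.
Z = Σ e^(−Eᵢ/kT) = e^(−0) + e^(−1.729) + e^(−2.322) + e^(−4.845) = 1.000 + 0.1775 + 0.09808 + 0.007868 = 1.283.

Z = 1.3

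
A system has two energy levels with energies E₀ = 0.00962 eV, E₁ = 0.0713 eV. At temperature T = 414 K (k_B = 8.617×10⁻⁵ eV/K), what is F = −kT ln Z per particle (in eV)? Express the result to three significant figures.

k_BT = 8.617×10⁻⁵ × 414 K = 0.035674 eV.
Eᵢ/kT = 0.26966, 1.9987.
Z = Σ e^(−Eᵢ/kT) = e^(−0.26966) + e^(−1.9987) = 0.76364 + 0.13551 = 0.89915.
F = −kT ln Z = −0.035674 × ln(0.89915) = −0.035674 × -0.10631 = 0.00379 eV.

0.00379 eV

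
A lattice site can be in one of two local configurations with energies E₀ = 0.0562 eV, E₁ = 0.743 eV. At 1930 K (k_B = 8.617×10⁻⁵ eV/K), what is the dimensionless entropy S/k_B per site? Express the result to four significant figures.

0.08135

k_BT = 8.617×10⁻⁵ × 1930 K = 0.166308 eV.
Eᵢ/kT = 0.337927, 4.46761.
Z = Σ e^(−Eᵢ/kT) = e^(−0.337927) + e^(−4.46761) = 0.713247 + 0.0114747 = 0.724722.
⟨E⟩ = Σ EᵢPᵢ = 0.0670742 eV.
S/k_B = ln Z + ⟨E⟩/kT = ln(0.724722) + 0.0670742/0.166308 = -0.321967 + 0.403313 = 0.08135.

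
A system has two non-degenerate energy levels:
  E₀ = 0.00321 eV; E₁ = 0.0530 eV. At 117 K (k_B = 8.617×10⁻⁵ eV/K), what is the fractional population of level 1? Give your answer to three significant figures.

k_BT = 8.617×10⁻⁵ × 117 K = 0.010082 eV.
Eᵢ/kT = 0.31839, 5.2569.
Z = Σ e^(−Eᵢ/kT) = e^(−0.31839) + e^(−5.2569) = 0.72732 + 0.0052114 = 0.73253.
P₁ = e^(−E₁/kT) / Z = 0.0052114/0.73253 = 0.00711.

0.00711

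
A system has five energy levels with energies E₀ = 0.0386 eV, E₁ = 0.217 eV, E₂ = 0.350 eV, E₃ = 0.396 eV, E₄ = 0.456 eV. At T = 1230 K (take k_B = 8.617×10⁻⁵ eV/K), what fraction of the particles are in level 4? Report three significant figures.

0.0151

k_BT = 8.617×10⁻⁵ × 1230 K = 0.10599 eV.
Eᵢ/kT = 0.36419, 2.0474, 3.3022, 3.7362, 4.3023.
Z = Σ e^(−Eᵢ/kT) = e^(−0.36419) + e^(−2.0474) + e^(−3.3022) + e^(−3.7362) + e^(−4.3023) = 0.69476 + 0.12907 + 0.036802 + 0.023845 + 0.013537 = 0.89801.
P₄ = e^(−E₄/kT) / Z = 0.013537/0.89801 = 0.0151.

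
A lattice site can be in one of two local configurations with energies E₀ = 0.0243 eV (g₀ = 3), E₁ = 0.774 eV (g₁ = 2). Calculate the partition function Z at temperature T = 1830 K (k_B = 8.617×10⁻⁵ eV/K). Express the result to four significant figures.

Z = 2.586

k_BT = 8.617×10⁻⁵ × 1830 K = 0.157691 eV.
Eᵢ/kT = 0.154099, 4.90833.
Z = Σ gᵢe^(−Eᵢ/kT) = 3·e^(−0.154099) + 2·e^(−4.90833) = 2.57156 + 0.0147696 = 2.58633.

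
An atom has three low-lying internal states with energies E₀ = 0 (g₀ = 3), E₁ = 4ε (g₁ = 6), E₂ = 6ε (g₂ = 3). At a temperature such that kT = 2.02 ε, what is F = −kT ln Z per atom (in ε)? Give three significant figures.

Eᵢ/kT = 0, 1.9802, 2.9703.
Z = Σ gᵢe^(−Eᵢ/kT) = 3·e^(−0) + 6·e^(−1.9802) + 3·e^(−2.9703) = 3.0000 + 0.82825 + 0.15386 = 3.9821.
F = −kT ln Z = −2.02 × ln(3.9821) = −2.02 × 1.3818 = -2.79 ε.

-2.79 ε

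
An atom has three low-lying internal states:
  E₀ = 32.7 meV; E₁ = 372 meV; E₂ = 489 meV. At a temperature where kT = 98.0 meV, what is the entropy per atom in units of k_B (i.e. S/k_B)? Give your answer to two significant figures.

Eᵢ/kT = 0.3337, 3.796, 4.990.
Z = Σ e^(−Eᵢ/kT) = e^(−0.3337) + e^(−3.796) + e^(−4.990) = 0.7163 + 0.02246 + 0.006806 = 0.7456.
⟨E⟩ = Σ EᵢPᵢ = 47.08 meV.
S/k_B = ln Z + ⟨E⟩/kT = ln(0.7456) + 47.08/98.0 = -0.2936 + 0.4804 = 0.19.

0.19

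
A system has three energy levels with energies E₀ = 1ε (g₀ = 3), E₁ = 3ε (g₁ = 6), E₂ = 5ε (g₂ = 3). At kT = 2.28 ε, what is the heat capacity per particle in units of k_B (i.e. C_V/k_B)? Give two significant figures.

0.32

Eᵢ/kT = 0.4386, 1.316, 2.193.
Z = Σ gᵢe^(−Eᵢ/kT) = 3·e^(−0.4386) + 6·e^(−1.316) + 3·e^(−2.193) = 1.935 + 1.609 + 0.3347 = 3.879.
⟨E⟩ = 2.175 ε, ⟨E²⟩ = 6.389 ε².
C_V/k_B = (⟨E²⟩ − ⟨E⟩²)/(kT)² = (6.389 − 4.731)/5.198 = 0.32.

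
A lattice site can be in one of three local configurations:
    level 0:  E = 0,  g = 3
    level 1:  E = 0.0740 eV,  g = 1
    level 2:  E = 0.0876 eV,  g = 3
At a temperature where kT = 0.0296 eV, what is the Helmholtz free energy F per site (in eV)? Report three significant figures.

Eᵢ/kT = 0, 2.5000, 2.9595.
Z = Σ gᵢe^(−Eᵢ/kT) = 3·e^(−0) + 1·e^(−2.5000) + 3·e^(−2.9595) = 3.0000 + 0.082085 + 0.15553 = 3.2376.
F = −kT ln Z = −0.0296 × ln(3.2376) = −0.0296 × 1.1748 = -0.0348 eV.

-0.0348 eV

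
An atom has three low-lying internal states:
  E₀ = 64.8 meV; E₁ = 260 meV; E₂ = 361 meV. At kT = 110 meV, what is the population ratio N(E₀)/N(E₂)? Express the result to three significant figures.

14.8

n₀/n₂ = exp[−(E₀−E₂)/kT] = exp(−(-296.2 meV)/(110 meV)) = exp(2.6927) = 14.8.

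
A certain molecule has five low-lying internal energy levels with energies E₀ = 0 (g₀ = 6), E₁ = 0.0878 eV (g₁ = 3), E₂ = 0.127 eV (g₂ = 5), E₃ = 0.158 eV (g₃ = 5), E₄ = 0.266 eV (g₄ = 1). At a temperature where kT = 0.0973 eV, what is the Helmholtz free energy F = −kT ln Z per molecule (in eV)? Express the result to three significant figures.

Eᵢ/kT = 0, 0.90236, 1.3052, 1.6238, 2.7338.
Z = Σ gᵢe^(−Eᵢ/kT) = 6·e^(−0) + 3·e^(−0.90236) + 5·e^(−1.3052) + 5·e^(−1.6238) + 1·e^(−2.7338) = 6.0000 + 1.2168 + 1.3556 + 0.98574 + 0.064972 = 9.6231.
F = −kT ln Z = −0.0973 × ln(9.6231) = −0.0973 × 2.2642 = -0.220 eV.

-0.220 eV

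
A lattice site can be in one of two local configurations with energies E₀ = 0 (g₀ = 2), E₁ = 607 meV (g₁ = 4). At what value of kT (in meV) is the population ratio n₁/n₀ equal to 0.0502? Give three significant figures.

165 meV

n₁/n₀ = (g₁/g₀) exp[−(E₁−E₀)/kT] = 0.0502.
⇒ (E₁−E₀)/kT = ln((4/2)/0.0502) = ln(39.841) = 3.6849.
kT = 607 meV / 3.6849 = 165 meV.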